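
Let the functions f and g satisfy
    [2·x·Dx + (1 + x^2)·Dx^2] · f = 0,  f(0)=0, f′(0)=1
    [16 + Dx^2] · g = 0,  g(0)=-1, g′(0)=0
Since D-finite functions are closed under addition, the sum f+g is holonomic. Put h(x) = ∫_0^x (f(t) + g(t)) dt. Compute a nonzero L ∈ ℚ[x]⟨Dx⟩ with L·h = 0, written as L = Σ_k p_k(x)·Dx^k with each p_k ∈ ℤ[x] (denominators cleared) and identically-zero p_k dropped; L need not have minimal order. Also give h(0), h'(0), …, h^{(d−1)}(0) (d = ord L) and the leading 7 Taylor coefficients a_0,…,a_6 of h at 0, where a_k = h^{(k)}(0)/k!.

L = (64·x + 704·x^3 + 256·x^5)·Dx^2 + (112 + 416·x^2 + 432·x^4 + 128·x^6)·Dx^3 + (4·x + 44·x^3 + 16·x^5)·Dx^4 + (7 + 26·x^2 + 27·x^4 + 8·x^6)·Dx^5  (order 5).
h: a_k = 0, -1, 1/2, 8/3, -1/12, -32/15, 1/30, …
ICs: h(0) = 0, h′(0) = -1, h′′(0) = 1, h′′′(0) = 16, h′′′′(0) = -2.

f: a_k = 0, 1, 0, -1/3, 0, 1/5, 0, …
g: a_k = -1, 0, 8, 0, -32/3, 0, 256/45, …
Sum ⇒ L₀ = lclm(L_f,L_g) in ℚ(x)⟨Dx⟩.
h=∫₀ˣh₀: take L = L₀·Dx.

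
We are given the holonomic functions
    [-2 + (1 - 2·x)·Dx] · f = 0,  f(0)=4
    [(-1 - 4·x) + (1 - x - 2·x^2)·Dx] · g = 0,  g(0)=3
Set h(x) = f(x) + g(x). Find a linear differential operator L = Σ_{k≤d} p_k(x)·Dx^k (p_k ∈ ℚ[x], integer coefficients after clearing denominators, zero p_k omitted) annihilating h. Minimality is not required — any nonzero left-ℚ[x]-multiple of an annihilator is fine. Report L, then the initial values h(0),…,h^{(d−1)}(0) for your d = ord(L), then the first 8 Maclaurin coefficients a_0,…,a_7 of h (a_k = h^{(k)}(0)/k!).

f: a_k = 4, 8, 16, 32, 64, 128, 256, 512, …
g: a_k = 3, 3, 9, 15, 33, 63, 129, 255, …
Weyl lclm of L_f,L_g ⇒ L₀ (ord ≤ 2).
L = -4 + (-2 - 8·x)·Dx + (1 - x - 2·x^2)·Dx^2  (order 2).
h: a_k = 7, 11, 25, 47, 97, 191, 385, 767, …
ICs: h(0) = 7, h′(0) = 11.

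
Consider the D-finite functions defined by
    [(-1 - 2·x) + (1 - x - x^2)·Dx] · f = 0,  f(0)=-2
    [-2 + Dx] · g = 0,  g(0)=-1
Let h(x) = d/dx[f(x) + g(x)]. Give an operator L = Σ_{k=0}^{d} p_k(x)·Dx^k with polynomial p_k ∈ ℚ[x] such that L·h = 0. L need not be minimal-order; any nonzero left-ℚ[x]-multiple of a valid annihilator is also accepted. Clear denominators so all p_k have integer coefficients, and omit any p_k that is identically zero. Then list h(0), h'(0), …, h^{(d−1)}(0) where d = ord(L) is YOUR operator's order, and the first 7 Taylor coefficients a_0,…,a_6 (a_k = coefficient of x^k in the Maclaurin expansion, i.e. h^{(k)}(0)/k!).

L = (10 + 44·x + 44·x^2 + 48·x^3 + 12·x^4) + (-7 - 24·x - 28·x^2 - 12·x^3 + 10·x^4 + 4·x^5)·Dx + (1 + x + 3·x^2 - 6·x^3 - 8·x^4 - 2·x^5)·Dx^2  (order 2).
h: a_k = -4, -12, -22, -128/3, -244/3, -2348/15, -13238/45, …
ICs: h(0) = -4, h′(0) = -12.

f: a_k = -2, -2, -4, -6, -10, -16, -26, …
g: a_k = -1, -2, -2, -4/3, -2/3, -4/15, -4/45, …
Weyl lclm of L_f,L_g ⇒ L₀ (ord ≤ 2).
Differentiate: ansatz ord ≤ ord L₀ ⇒ L.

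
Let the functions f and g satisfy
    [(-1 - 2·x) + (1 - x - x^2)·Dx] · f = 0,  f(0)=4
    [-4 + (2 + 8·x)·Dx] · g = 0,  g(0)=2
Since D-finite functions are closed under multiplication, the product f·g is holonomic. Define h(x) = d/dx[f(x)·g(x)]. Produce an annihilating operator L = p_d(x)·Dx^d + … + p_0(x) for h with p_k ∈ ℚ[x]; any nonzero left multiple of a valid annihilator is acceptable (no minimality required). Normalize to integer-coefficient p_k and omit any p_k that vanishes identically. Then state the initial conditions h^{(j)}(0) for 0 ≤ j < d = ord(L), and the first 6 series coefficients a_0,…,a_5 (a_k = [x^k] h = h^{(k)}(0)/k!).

f: a_k = 4, 4, 8, 12, 20, 32, …
g: a_k = 2, 4, -4, 8, -20, 56, …
h₀=f·g: eliminate ⇒ L₀, order ≤ 1·1.
h=h₀': d/dx-closure on L₀ ⇒ L.
L = (4 + 66·x + 126·x^2 + 80·x^3 + 60·x^4) + (-3 - 13·x - 3·x^2 + 14·x^3 + 46·x^4 + 24·x^5)·Dx  (order 1).
h: a_k = 24, 32, 216, 32, 1520, -2160, …
ICs: h(0) = 24.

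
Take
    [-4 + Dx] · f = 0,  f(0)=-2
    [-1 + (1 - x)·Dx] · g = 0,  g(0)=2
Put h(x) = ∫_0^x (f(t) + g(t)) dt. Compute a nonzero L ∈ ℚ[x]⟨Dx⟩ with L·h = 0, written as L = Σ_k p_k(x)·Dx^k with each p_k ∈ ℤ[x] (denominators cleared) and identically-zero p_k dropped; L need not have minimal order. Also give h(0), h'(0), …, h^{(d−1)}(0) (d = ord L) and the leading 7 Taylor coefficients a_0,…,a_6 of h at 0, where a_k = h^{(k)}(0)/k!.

L = (-8 + 16·x)·Dx + (14 - 32·x + 16·x^2)·Dx^2 + (-3 + 7·x - 4·x^2)·Dx^3  (order 3).
h: a_k = 0, 0, -3, -14/3, -29/6, -58/15, -113/45, …
ICs: h(0) = 0, h′(0) = 0, h′′(0) = -6.

f: a_k = -2, -8, -16, -64/3, -64/3, -256/15, -512/45, …
g: a_k = 2, 2, 2, 2, 2, 2, 2, …
Sum ⇒ L₀ = lclm(L_f,L_g) in ℚ(x)⟨Dx⟩.
Integrate: L := L₀·Dx.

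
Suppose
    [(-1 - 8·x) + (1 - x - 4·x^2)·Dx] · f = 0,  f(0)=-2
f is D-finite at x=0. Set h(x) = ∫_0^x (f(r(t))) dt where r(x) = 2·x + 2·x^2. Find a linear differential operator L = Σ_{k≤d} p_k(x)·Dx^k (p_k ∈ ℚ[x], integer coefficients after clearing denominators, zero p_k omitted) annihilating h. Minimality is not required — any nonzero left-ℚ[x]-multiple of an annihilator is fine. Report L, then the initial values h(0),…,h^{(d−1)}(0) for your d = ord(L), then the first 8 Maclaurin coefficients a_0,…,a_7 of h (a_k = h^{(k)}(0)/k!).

L = (2 + 36·x + 96·x^2 + 64·x^3)·Dx + (-1 + 2·x + 18·x^2 + 32·x^3 + 16·x^4)·Dx^2  (order 2).
h: a_k = 0, -2, -2, -44/3, -56, -280, -1384, -49680/7, …
ICs: h(0) = 0, h′(0) = -2.

f: a_k = -2, -2, -10, -18, -58, -130, -362, -882, …
Change of var in L_f (x↦r) gives L₀.
∫: right-multiply L₀ by Dx.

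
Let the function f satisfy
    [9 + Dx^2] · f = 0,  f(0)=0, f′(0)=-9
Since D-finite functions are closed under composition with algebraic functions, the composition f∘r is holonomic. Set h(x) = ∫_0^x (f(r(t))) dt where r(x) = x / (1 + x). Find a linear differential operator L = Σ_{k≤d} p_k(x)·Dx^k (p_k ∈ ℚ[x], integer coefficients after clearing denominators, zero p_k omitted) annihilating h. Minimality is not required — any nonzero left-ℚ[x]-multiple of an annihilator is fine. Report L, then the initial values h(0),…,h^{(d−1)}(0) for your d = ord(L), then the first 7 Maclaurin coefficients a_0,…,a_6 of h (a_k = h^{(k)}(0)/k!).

L = 9·Dx + (2 + 6·x + 6·x^2 + 2·x^3)·Dx^2 + (1 + 4·x + 6·x^2 + 4·x^3 + x^4)·Dx^3  (order 3).
h: a_k = 0, 0, -9/2, 3, 9/8, -63/10, 879/80, …
ICs: h(0) = 0, h′(0) = 0, h′′(0) = -9.

f: a_k = 0, -9, 0, 27/2, 0, -243/40, 0, …
f∘r: x↦r, Dx↦Dx/r' in L_f ⇒ L₀.
h=∫h₀ ⇒ L = L₀·Dx.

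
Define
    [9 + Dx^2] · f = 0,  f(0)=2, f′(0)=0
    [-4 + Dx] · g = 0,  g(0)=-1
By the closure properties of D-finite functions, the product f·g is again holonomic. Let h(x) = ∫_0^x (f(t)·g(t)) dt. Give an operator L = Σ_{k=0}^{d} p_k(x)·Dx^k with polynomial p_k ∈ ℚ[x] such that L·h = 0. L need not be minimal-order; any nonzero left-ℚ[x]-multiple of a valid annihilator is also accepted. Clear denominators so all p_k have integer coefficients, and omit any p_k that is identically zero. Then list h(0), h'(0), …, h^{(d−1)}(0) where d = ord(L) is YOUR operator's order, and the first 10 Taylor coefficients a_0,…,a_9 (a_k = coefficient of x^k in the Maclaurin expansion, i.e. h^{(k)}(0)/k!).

L = 25·Dx - 8·Dx^2 + Dx^3  (order 3).
h: a_k = 0, -2, -4, -7/3, 11/3, 527/60, 779/90, 1679/360, 4031/5040, -164833/181440, …
ICs: h(0) = 0, h′(0) = -2, h′′(0) = -8.

f: a_k = 2, 0, -9, 0, 27/4, 0, -81/40, 0, 729/2240, 0, …
g: a_k = -1, -4, -8, -32/3, -32/3, -128/15, -256/45, -1024/315, -512/315, -2048/2835, …
h₀=f·g: eliminate ⇒ L₀, order ≤ 2·1.
Integrate: L := L₀·Dx.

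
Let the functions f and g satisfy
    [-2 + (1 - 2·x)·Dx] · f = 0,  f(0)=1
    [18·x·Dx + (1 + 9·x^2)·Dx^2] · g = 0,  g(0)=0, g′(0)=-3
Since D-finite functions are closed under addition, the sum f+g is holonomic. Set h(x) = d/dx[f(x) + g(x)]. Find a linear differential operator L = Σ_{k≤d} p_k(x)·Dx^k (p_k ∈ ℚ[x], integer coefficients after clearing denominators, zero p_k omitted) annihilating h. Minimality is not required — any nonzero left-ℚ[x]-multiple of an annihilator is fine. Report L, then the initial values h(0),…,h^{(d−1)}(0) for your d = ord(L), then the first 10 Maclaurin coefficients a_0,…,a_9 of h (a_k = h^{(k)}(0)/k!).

f: a_k = 1, 2, 4, 8, 16, 32, 64, 128, 256, 512, …
g: a_k = 0, -3, 0, 9, 0, -243/5, 0, 2187/7, 0, -2187, …
f+g: L₀ = lclm(L_f,L_g), ord ≤ 1+2.
Derive L from L₀ (diff closure).
L = (-36 + 288·x + 972·x^2) + (21 - 36·x + 9·x^2 + 972·x^3)·Dx + (-2 - 5·x - 45·x^3 + 162·x^4)·Dx^2  (order 2).
h: a_k = -1, 8, 51, 64, -83, 384, 3083, 2048, -15075, 10240, …
ICs: h(0) = -1, h′(0) = 8.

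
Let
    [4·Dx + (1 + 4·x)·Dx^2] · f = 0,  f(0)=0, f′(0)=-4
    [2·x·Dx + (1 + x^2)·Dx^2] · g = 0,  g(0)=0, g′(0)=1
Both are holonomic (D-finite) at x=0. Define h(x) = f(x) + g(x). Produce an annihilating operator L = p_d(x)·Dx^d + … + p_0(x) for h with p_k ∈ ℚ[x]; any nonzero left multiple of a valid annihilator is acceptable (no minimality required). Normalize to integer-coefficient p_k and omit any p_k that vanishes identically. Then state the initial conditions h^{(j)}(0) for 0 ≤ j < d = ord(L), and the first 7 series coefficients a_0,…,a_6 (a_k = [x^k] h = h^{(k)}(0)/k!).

f: a_k = 0, -4, 8, -64/3, 64, -1024/5, 2048/3, …
g: a_k = 0, 1, 0, -1/3, 0, 1/5, 0, …
L₀ := lclm(L_f,L_g); ord L₀ ≤ 2+2.
L = (-4 - 48·x + 12·x^2 + 16·x^3)·Dx + (-17 - 8·x - 45·x^2 + 24·x^3 + 32·x^4)·Dx^2 + (-2 - 7·x + 4·x^2 + x^3 + 6·x^4 + 8·x^5)·Dx^3  (order 3).
h: a_k = 0, -3, 8, -65/3, 64, -1023/5, 2048/3, …
ICs: h(0) = 0, h′(0) = -3, h′′(0) = 16.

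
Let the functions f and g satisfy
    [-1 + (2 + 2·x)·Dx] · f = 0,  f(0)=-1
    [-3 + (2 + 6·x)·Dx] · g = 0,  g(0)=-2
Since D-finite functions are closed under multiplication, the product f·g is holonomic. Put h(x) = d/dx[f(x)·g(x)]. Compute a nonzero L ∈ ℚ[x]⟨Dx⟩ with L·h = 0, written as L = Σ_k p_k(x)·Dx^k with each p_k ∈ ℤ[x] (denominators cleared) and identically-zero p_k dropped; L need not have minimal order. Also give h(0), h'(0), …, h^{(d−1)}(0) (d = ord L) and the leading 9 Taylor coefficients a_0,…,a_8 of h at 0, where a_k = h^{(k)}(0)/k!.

f: a_k = -1, -1/2, 1/8, -1/16, 5/128, -7/256, 21/1024, -33/2048, 429/32768, …
g: a_k = -2, -3, 9/4, -27/8, 405/64, -1701/128, 15309/512, -72171/1024, 2814669/16384, …
h₀=f·g: eliminate ⇒ L₀, order ≤ 1·1.
Derive L from L₀ (diff closure).
L = -1 + (-2 - 11·x - 18·x^2 - 9·x^3)·Dx  (order 1).
h: a_k = 4, -2, 6, -17, 95/2, -531/4, 1491/4, -8421/8, 95643/32, …
ICs: h(0) = 4.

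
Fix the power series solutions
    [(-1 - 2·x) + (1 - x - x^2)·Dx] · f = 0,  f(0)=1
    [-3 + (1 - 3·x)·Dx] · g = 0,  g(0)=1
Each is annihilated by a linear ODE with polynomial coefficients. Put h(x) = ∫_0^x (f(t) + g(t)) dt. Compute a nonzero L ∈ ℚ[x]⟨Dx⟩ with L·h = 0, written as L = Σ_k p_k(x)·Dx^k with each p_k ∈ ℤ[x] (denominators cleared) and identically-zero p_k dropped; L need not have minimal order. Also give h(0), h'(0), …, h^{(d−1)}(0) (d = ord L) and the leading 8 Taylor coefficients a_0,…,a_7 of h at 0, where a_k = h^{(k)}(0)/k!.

f: a_k = 1, 1, 2, 3, 5, 8, 13, 21, …
g: a_k = 1, 3, 9, 27, 81, 243, 729, 2187, …
f+g: L₀ = lclm(L_f,L_g), ord ≤ 1+1.
∫: right-multiply L₀ by Dx.
L = (-6 - 36·x + 18·x^2 - 18·x^3)·Dx + (14 - 18·x - 24·x^2 + 18·x^3 - 36·x^4)·Dx^2 + (-2 + 10·x - 15·x^2 + 10·x^3 - 9·x^5)·Dx^3  (order 3).
h: a_k = 0, 2, 2, 11/3, 15/2, 86/5, 251/6, 106, …
ICs: h(0) = 0, h′(0) = 2, h′′(0) = 4.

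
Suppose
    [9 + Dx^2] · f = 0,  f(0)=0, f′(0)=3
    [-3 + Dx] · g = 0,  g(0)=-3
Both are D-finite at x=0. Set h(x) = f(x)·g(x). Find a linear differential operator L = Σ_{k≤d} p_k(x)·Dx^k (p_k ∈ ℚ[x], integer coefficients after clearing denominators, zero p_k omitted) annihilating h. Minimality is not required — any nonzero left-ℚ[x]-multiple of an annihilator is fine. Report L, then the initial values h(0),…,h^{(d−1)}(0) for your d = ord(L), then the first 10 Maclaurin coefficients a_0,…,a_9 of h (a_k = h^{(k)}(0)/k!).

f: a_k = 0, 3, 0, -9/2, 0, 81/40, 0, -243/560, 0, 243/4480, …
g: a_k = -3, -9, -27/2, -27/2, -81/8, -243/40, -243/80, -729/560, -2187/4480, -729/4480, …
Product ⇒ symmetric product L₀, ord ≤ 2.
L = 18 - 6·Dx + Dx^2  (order 2).
h: a_k = 0, -9, -27, -27, 0, 243/10, 243/10, 729/70, 0, -729/280, …
ICs: h(0) = 0, h′(0) = -9.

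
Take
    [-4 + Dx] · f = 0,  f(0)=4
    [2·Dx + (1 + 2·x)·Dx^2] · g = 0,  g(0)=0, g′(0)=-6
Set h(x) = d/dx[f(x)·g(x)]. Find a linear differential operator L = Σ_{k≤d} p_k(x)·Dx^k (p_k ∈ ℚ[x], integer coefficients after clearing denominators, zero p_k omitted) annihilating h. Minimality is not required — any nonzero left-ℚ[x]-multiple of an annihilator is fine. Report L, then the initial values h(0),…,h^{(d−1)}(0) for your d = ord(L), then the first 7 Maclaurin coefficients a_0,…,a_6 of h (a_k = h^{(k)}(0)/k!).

L = (16 + 64·x + 128·x^2) + (-8 - 40·x - 64·x^2)·Dx + (1 + 6·x + 8·x^2)·Dx^2  (order 2).
h: a_k = -24, -144, -384, -576, -704, -512, -8704/15, …
ICs: h(0) = -24, h′(0) = -144.

f: a_k = 4, 16, 32, 128/3, 128/3, 512/15, 1024/45, …
g: a_k = 0, -6, 6, -8, 12, -96/5, 32, …
Product ⇒ symmetric product L₀, ord ≤ 2.
h₀' ⇒ L via d/dx closure of L₀.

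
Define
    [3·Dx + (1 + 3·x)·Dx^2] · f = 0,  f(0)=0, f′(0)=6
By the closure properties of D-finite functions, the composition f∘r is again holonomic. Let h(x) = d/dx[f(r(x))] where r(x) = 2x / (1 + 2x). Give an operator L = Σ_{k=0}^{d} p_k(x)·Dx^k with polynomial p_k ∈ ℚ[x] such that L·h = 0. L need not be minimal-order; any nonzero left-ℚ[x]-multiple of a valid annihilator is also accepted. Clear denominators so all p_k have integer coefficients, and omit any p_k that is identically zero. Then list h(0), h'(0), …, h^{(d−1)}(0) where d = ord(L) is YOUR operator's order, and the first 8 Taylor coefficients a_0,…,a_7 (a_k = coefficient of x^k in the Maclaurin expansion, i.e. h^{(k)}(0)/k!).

f: a_k = 0, 6, -9, 18, -81/2, 486/5, -243, 4374/7, …
h₀=f(r): pull back L_f along r ⇒ L₀.
Derive L from L₀ (diff closure).
L = (10 + 32·x) + (1 + 10·x + 16·x^2)·Dx  (order 1).
h: a_k = 12, -120, 1008, -8160, 65472, -524160, 4194048, -33553920, …
ICs: h(0) = 12.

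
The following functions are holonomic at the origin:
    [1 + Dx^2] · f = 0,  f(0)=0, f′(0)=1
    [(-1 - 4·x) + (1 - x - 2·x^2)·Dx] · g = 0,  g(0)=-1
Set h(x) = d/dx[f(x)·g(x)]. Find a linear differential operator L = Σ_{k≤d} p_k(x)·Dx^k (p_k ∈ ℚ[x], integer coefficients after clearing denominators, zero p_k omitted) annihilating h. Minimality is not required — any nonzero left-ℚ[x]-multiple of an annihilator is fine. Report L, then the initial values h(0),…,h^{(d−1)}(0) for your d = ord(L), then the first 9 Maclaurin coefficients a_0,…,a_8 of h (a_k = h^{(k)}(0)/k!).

L = (31 - 2·x - 3·x^2 + 4·x^3 + 4·x^4) + (10 + 42·x + 12·x^2 + 16·x^3)·Dx + (-3 + 2·x + 5·x^2 + 4·x^3 + 4·x^4)·Dx^2  (order 2).
h: a_k = -1, -2, -17/2, -58/3, -1261/24, -2421/20, -41521/144, -410969/630, -59484889/40320, …
ICs: h(0) = -1, h′(0) = -2.

f: a_k = 0, 1, 0, -1/6, 0, 1/120, 0, -1/5040, 0, …
g: a_k = -1, -1, -3, -5, -11, -21, -43, -85, -171, …
L₀ := L_f ⊗_s L_g (sym. prod.), ord ≤ 2.
h=h₀': d/dx-closure on L₀ ⇒ L.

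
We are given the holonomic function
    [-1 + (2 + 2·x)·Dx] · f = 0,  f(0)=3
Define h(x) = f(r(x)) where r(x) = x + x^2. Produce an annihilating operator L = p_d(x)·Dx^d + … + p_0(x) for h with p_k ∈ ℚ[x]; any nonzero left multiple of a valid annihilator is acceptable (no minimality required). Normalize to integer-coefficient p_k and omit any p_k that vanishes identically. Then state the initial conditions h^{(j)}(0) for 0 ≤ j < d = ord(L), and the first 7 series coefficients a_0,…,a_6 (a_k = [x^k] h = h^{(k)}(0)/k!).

L = (-1 - 2·x) + (2 + 2·x + 2·x^2)·Dx  (order 1).
h: a_k = 3, 3/2, 9/8, -9/16, 9/128, 45/256, -171/1024, …
ICs: h(0) = 3.

f: a_k = 3, 3/2, -3/8, 3/16, -15/128, 21/256, -63/1024, …
Substitute x→r, Dx→(1/r')Dx; clear ⇒ L₀.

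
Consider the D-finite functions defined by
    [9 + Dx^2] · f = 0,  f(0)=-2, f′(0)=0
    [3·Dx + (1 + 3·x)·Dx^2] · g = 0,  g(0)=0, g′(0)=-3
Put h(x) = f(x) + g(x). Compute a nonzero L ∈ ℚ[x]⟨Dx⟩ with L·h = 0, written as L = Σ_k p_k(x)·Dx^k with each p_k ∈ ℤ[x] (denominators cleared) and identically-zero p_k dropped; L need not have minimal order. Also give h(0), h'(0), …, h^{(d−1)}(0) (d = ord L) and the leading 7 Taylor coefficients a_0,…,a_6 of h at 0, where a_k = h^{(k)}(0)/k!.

L = (63 + 54·x + 81·x^2)·Dx + (9 + 45·x + 81·x^2 + 81·x^3)·Dx^2 + (7 + 6·x + 9·x^2)·Dx^3 + (1 + 5·x + 9·x^2 + 9·x^3)·Dx^4  (order 4).
h: a_k = -2, -3, 27/2, -9, 27/2, -243/5, 4941/40, …
ICs: h(0) = -2, h′(0) = -3, h′′(0) = 27, h′′′(0) = -54.

f: a_k = -2, 0, 9, 0, -27/4, 0, 81/40, …
g: a_k = 0, -3, 9/2, -9, 81/4, -243/5, 243/2, …
L₀ := lclm(L_f,L_g); ord L₀ ≤ 2+2.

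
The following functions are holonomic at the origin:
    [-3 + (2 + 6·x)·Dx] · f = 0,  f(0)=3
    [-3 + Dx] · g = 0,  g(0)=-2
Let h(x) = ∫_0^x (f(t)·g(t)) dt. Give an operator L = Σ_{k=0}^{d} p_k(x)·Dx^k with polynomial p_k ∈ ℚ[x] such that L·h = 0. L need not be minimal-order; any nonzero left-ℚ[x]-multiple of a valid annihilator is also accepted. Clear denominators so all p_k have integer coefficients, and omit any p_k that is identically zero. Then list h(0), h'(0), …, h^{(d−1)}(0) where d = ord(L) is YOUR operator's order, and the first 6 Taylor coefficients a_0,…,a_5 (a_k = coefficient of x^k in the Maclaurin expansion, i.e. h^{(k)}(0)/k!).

L = (-9 - 18·x)·Dx + (2 + 6·x)·Dx^2  (order 2).
h: a_k = 0, -6, -27/2, -63/4, -459/32, -2673/320, …
ICs: h(0) = 0, h′(0) = -6.

f: a_k = 3, 9/2, -27/8, 81/16, -1215/128, 5103/256, …
g: a_k = -2, -6, -9, -9, -27/4, -81/20, …
L₀ := L_f ⊗_s L_g (sym. prod.), ord ≤ 1.
h=∫h₀ ⇒ L = L₀·Dx.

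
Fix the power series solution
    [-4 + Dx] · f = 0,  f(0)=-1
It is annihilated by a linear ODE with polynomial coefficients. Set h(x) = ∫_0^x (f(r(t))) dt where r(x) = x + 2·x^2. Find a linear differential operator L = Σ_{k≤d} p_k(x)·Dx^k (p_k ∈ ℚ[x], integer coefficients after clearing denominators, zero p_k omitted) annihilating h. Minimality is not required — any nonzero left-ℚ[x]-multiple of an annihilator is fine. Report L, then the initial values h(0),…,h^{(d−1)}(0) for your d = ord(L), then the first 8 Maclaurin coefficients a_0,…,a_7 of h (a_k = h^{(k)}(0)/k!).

L = (-4 - 16·x)·Dx + Dx^2  (order 2).
h: a_k = 0, -1, -2, -16/3, -32/3, -64/3, -1664/45, -19456/315, …
ICs: h(0) = 0, h′(0) = -1.

f: a_k = -1, -4, -8, -32/3, -32/3, -128/15, -256/45, -1024/315, …
Substitute x→r, Dx→(1/r')Dx; clear ⇒ L₀.
h=∫₀ˣh₀: take L = L₀·Dx.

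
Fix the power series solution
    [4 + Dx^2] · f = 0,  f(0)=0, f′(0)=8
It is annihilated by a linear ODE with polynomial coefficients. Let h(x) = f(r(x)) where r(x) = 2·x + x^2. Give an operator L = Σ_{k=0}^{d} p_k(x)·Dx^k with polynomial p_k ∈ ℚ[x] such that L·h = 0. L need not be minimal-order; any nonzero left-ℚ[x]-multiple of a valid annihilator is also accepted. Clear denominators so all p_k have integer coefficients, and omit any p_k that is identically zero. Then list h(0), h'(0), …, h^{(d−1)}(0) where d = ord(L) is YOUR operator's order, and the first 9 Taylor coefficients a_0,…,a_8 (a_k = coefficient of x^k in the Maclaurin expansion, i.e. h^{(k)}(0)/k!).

L = (16 + 48·x + 48·x^2 + 16·x^3) - Dx + (1 + x)·Dx^2  (order 2).
h: a_k = 0, 16, 8, -128/3, -64, 32/15, 80, 22784/315, -128/45, …
ICs: h(0) = 0, h′(0) = 16.

f: a_k = 0, 8, 0, -16/3, 0, 16/15, 0, -32/315, 0, …
L₀ from L_f via x↦r, Dx↦r'^{-1}Dx.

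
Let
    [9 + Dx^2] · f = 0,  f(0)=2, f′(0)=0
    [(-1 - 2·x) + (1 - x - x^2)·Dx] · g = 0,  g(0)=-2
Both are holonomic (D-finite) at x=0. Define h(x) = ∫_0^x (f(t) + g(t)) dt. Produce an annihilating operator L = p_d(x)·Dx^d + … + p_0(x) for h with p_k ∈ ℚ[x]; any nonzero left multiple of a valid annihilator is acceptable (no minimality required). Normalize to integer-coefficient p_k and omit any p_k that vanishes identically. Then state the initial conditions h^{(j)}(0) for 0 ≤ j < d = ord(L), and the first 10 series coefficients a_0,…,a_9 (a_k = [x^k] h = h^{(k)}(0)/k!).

f: a_k = 2, 0, -9, 0, 27/4, 0, -81/40, 0, 729/2240, 0, …
g: a_k = -2, -2, -4, -6, -10, -16, -26, -42, -68, -110, …
f+g: L₀ = lclm(L_f,L_g), ord ≤ 2+1.
∫: right-multiply L₀ by Dx.
L = (-243 - 432·x + 81·x^2 - 216·x^3 - 405·x^4 - 162·x^5)·Dx + (117 - 225·x - 36·x^2 + 297·x^3 - 54·x^4 - 243·x^5 - 81·x^6)·Dx^2 + (-27 - 48·x + 9·x^2 - 24·x^3 - 45·x^4 - 18·x^5)·Dx^3 + (13 - 25·x - 4·x^2 + 33·x^3 - 6·x^4 - 27·x^5 - 9·x^6)·Dx^4  (order 4).
h: a_k = 0, 0, -1, -13/3, -3/2, -13/20, -8/3, -1121/280, -21/4, -151591/20160, …
ICs: h(0) = 0, h′(0) = 0, h′′(0) = -2, h′′′(0) = -26.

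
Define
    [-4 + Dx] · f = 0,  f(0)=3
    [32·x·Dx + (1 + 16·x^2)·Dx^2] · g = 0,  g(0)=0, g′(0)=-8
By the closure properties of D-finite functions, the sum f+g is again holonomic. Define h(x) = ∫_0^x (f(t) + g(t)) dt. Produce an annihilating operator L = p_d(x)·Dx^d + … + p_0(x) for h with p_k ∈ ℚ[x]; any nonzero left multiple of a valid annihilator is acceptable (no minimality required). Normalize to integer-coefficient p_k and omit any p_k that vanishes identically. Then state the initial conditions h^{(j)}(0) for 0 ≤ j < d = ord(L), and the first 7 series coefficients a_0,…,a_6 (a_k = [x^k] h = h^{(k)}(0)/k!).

f: a_k = 3, 12, 24, 32, 32, 128/5, 256/15, …
g: a_k = 0, -8, 0, 128/3, 0, -2048/5, 0, …
h₀=f+g: left-lcm gives L₀, ord ≤ 3.
h=∫₀ˣh₀: take L = L₀·Dx.
L = (32 - 256·x - 512·x^2)·Dx^2 + (-12 + 48·x + 64·x^2 - 256·x^3)·Dx^3 + (1 + 4·x + 16·x^2 + 64·x^3)·Dx^4  (order 4).
h: a_k = 0, 3, 2, 8, 56/3, 32/5, -64, …
ICs: h(0) = 0, h′(0) = 3, h′′(0) = 4, h′′′(0) = 48.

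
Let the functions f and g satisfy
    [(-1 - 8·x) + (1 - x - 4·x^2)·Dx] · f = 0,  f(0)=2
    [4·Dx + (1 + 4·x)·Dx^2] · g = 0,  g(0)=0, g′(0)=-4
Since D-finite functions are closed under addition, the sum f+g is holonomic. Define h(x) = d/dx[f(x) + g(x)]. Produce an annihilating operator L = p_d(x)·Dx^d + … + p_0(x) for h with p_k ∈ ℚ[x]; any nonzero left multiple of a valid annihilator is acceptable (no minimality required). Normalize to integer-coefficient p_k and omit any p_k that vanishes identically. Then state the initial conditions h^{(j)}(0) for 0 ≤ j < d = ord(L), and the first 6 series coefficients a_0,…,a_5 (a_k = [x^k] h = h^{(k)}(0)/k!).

L = (268 + 1616·x + 5504·x^2 + 4608·x^3 + 6144·x^4) + (11 + 360·x + 3008·x^2 + 7680·x^3 + 9472·x^4 + 10240·x^5)·Dx + (-7 - 67·x - 154·x^2 + 136·x^3 + 928·x^4 + 2176·x^5 + 2048·x^6)·Dx^2  (order 2).
h: a_k = -2, 36, -10, 488, -374, 6268, …
ICs: h(0) = -2, h′(0) = 36.

f: a_k = 2, 2, 10, 18, 58, 130, …
g: a_k = 0, -4, 8, -64/3, 64, -1024/5, …
Sum ⇒ L₀ = lclm(L_f,L_g) in ℚ(x)⟨Dx⟩.
Derive L from L₀ (diff closure).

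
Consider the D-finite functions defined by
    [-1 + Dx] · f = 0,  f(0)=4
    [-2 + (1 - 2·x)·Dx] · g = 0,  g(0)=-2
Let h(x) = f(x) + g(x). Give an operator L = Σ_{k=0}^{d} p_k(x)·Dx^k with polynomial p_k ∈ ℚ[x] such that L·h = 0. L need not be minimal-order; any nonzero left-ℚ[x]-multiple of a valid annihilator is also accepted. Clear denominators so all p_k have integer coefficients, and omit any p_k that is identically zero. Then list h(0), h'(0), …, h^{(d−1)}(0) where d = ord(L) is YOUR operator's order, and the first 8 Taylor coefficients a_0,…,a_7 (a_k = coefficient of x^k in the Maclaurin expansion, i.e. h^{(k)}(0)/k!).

f: a_k = 4, 4, 2, 2/3, 1/6, 1/30, 1/180, 1/1260, …
g: a_k = -2, -4, -8, -16, -32, -64, -128, -256, …
L₀ := lclm(L_f,L_g); ord L₀ ≤ 1+1.
L = (6 + 4·x) + (-7 - 4·x + 4·x^2)·Dx + (1 - 4·x^2)·Dx^2  (order 2).
h: a_k = 2, 0, -6, -46/3, -191/6, -1919/30, -23039/180, -322559/1260, …
ICs: h(0) = 2, h′(0) = 0.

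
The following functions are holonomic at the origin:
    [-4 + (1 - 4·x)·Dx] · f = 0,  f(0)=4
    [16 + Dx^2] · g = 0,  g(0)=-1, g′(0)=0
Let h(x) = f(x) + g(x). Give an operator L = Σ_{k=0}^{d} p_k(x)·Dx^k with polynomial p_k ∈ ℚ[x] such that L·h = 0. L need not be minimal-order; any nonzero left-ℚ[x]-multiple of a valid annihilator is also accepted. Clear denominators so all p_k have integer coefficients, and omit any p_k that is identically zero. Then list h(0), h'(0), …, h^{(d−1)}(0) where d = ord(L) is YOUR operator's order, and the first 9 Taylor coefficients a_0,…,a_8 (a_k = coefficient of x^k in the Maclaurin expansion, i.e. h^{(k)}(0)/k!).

f: a_k = 4, 16, 64, 256, 1024, 4096, 16384, 65536, 262144, …
g: a_k = -1, 0, 8, 0, -32/3, 0, 256/45, 0, -512/315, …
L₀ := lclm(L_f,L_g); ord L₀ ≤ 1+2.
L = (448 - 512·x + 1024·x^2) + (-48 + 320·x - 768·x^2 + 1024·x^3)·Dx + (28 - 32·x + 64·x^2)·Dx^2 + (-3 + 20·x - 48·x^2 + 64·x^3)·Dx^3  (order 3).
h: a_k = 3, 16, 72, 256, 3040/3, 4096, 737536/45, 65536, 82574848/315, …
ICs: h(0) = 3, h′(0) = 16, h′′(0) = 144.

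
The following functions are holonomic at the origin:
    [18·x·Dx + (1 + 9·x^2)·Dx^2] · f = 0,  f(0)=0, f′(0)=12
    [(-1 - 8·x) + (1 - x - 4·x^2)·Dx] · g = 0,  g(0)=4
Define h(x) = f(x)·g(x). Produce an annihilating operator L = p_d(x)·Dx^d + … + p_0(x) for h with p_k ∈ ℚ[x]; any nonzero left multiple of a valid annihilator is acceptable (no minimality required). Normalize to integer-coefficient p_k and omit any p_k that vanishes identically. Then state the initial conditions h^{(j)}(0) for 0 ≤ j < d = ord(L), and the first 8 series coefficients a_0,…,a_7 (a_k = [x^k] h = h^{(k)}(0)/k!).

L = (8 + 18·x + 216·x^2) + (2 - 2·x + 36·x^2 + 216·x^3)·Dx + (-1 + x - 5·x^2 + 9·x^3 + 36·x^4)·Dx^2  (order 2).
h: a_k = 0, 48, 48, 96, 288, 7248/5, 13008/5, 23808/7, …
ICs: h(0) = 0, h′(0) = 48.

f: a_k = 0, 12, 0, -36, 0, 972/5, 0, -8748/7, …
g: a_k = 4, 4, 20, 36, 116, 260, 724, 1764, …
L₀ := L_f ⊗_s L_g (sym. prod.), ord ≤ 2.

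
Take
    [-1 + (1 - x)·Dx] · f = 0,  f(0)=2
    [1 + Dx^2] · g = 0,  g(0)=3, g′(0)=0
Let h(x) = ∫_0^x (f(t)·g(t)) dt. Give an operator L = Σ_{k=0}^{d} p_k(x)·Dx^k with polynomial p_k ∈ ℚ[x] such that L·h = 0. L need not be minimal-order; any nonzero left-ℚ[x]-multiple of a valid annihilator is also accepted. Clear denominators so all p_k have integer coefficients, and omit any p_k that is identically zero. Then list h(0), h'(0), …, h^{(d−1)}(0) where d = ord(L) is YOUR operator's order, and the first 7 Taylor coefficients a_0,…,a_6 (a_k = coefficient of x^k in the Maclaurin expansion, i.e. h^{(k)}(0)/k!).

f: a_k = 2, 2, 2, 2, 2, 2, 2, …
g: a_k = 3, 0, -3/2, 0, 1/8, 0, -1/240, …
h₀=f·g: eliminate ⇒ L₀, order ≤ 1·2.
h=∫h₀ ⇒ L = L₀·Dx.
L = (-1 + x)·Dx + 2·Dx^2 + (-1 + x)·Dx^3  (order 3).
h: a_k = 0, 6, 3, 1, 3/4, 13/20, 13/24, …
ICs: h(0) = 0, h′(0) = 6, h′′(0) = 6.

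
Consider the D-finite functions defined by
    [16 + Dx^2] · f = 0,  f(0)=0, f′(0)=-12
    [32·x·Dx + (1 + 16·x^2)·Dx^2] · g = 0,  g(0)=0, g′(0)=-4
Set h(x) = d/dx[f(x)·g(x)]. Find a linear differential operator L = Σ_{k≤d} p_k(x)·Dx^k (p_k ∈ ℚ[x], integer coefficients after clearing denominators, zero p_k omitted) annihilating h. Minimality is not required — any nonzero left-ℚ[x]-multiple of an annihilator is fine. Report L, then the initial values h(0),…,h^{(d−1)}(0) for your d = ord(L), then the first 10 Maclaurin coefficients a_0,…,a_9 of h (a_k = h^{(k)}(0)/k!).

f: a_k = 0, -12, 0, 32, 0, -128/5, 0, 1024/105, 0, -2048/945, …
g: a_k = 0, -4, 0, 64/3, 0, -1024/5, 0, 16384/7, 0, -262144/9, …
Sym-product of L_f,L_g gives L₀ (≤ ord 4).
Differentiate: ansatz ord ≤ ord L₀ ⇒ L.
L = (14080 + 602112·x^2 + 15106048·x^4 + 50331648·x^6 + 100663296·x^8 + 268435456·x^10 + 2147483648·x^12) + (8704·x + 581632·x^3 + 9175040·x^5 + 41943040·x^7 + 167772160·x^9 + 536870912·x^11)·Dx + (960 + 43520·x^2 + 1093632·x^4 + 4849664·x^6 + 16777216·x^8 + 67108864·x^10 + 268435456·x^12)·Dx^2 + (544·x + 36352·x^3 + 573440·x^5 + 2621440·x^7 + 10485760·x^9 + 33554432·x^11)·Dx^3 + (5 + 368·x^2 + 9344·x^4 + 106496·x^6 + 655360·x^8 + 3145728·x^10 + 8388608·x^12)·Dx^4  (order 4).
h: a_k = 0, 96, 0, -1536, 0, 19456, 0, -1409024/5, 0, 4062396416/945, …
ICs: h(0) = 0, h′(0) = 96, h′′(0) = 0, h′′′(0) = -9216.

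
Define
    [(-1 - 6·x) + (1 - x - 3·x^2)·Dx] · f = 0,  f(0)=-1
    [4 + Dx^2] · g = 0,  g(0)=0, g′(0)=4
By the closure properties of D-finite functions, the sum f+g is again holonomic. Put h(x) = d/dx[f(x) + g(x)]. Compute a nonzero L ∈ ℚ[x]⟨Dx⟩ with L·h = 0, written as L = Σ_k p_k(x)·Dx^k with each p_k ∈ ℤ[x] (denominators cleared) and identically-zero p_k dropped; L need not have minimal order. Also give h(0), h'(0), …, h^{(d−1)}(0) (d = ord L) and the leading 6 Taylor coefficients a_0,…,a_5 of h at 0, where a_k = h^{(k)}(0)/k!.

L = (976 + 5056·x + 17104·x^2 + 11760·x^3 + 18720·x^4 + 3888·x^5 + 3888·x^6) + (-92 - 516·x + 372·x^2 + 1232·x^3 + 2280·x^4 + 3240·x^5 + 1512·x^6 + 1296·x^7)·Dx + (244 + 1264·x + 4276·x^2 + 2940·x^3 + 4680·x^4 + 972·x^5 + 972·x^6)·Dx^2 + (-23 - 129·x + 93·x^2 + 308·x^3 + 570·x^4 + 810·x^5 + 378·x^6 + 324·x^7)·Dx^3  (order 3).
h: a_k = 3, -8, -29, -76, -592/3, -582, …
ICs: h(0) = 3, h′(0) = -8, h′′(0) = -58.

f: a_k = -1, -1, -4, -7, -19, -40, …
g: a_k = 0, 4, 0, -8/3, 0, 8/15, …
h₀=f+g: left-lcm gives L₀, ord ≤ 3.
Differentiate: ansatz ord ≤ ord L₀ ⇒ L.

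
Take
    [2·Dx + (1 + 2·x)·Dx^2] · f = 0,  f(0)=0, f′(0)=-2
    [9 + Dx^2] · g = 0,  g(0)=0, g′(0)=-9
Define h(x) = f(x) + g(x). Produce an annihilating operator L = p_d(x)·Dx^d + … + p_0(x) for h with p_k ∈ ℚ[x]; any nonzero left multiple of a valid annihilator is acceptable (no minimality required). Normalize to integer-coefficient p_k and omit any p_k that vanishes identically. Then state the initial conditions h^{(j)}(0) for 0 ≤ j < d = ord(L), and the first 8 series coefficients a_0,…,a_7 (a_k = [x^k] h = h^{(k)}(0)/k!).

f: a_k = 0, -2, 2, -8/3, 4, -32/5, 32/3, -128/7, …
g: a_k = 0, -9, 0, 27/2, 0, -243/40, 0, 729/560, …
f+g: L₀ = lclm(L_f,L_g), ord ≤ 2+2.
L = (594 + 648·x + 648·x^2)·Dx + (153 + 630·x + 972·x^2 + 648·x^3)·Dx^2 + (66 + 72·x + 72·x^2)·Dx^3 + (17 + 70·x + 108·x^2 + 72·x^3)·Dx^4  (order 4).
h: a_k = 0, -11, 2, 65/6, 4, -499/40, 32/3, -9511/560, …
ICs: h(0) = 0, h′(0) = -11, h′′(0) = 4, h′′′(0) = 65.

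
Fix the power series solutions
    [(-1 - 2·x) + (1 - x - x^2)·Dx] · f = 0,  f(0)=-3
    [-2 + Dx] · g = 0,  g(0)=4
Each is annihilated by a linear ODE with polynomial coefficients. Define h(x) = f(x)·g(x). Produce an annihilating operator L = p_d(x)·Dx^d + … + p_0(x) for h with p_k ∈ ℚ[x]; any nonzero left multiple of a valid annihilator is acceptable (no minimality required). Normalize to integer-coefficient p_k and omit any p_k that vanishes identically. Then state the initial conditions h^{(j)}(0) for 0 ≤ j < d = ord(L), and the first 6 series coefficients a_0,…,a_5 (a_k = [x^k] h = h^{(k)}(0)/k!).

L = (3 - 2·x^2) + (-1 + x + x^2)·Dx  (order 1).
h: a_k = -12, -36, -72, -124, -204, -1656/5, …
ICs: h(0) = -12.

f: a_k = -3, -3, -6, -9, -15, -24, …
g: a_k = 4, 8, 8, 16/3, 8/3, 16/15, …
f·g: L₀ = L_f ⊗_s L_g, ord ≤ 1·1.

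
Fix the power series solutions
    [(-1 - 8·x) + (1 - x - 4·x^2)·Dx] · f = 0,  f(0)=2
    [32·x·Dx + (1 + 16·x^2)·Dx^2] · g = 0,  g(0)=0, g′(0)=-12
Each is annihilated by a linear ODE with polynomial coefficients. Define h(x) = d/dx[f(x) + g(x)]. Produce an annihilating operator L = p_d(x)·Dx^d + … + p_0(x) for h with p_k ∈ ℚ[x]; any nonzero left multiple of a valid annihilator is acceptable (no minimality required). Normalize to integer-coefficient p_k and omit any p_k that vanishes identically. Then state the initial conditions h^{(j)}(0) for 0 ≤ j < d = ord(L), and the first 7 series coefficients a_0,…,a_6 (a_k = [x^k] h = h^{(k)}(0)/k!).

f: a_k = 2, 2, 10, 18, 58, 130, 362, …
g: a_k = 0, -12, 0, 64, 0, -3072/5, 0, …
Weyl lclm of L_f,L_g ⇒ L₀ (ord ≤ 3).
h₀' ⇒ L via d/dx closure of L₀.
L = (-160 + 640·x + 14848·x^2 + 36864·x^3 + 178176·x^4 + 98304·x^6) + (43 + 336·x + 16·x^2 + 3072·x^3 + 35072·x^4 + 124928·x^5 + 12288·x^6 + 98304·x^7)·Dx + (-5 - 23·x - 272·x^2 - 16·x^3 - 2368·x^4 + 5888·x^5 + 12288·x^6 + 4096·x^7 + 16384·x^8)·Dx^2  (order 2).
h: a_k = -10, 20, 246, 232, -2422, 2172, 55326, …
ICs: h(0) = -10, h′(0) = 20.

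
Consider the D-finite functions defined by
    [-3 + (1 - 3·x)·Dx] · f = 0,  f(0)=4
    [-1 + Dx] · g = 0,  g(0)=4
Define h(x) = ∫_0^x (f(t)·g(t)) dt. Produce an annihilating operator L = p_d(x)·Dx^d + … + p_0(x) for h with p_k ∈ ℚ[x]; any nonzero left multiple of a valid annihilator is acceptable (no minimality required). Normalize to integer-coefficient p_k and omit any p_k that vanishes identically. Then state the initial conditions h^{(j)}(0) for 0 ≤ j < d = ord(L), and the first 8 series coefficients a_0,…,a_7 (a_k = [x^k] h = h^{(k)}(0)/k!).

L = (4 - 3·x)·Dx + (-1 + 3·x)·Dx^2  (order 2).
h: a_k = 0, 16, 32, 200/3, 452/3, 5426/15, 40696/45, 104647/45, …
ICs: h(0) = 0, h′(0) = 16.

f: a_k = 4, 12, 36, 108, 324, 972, 2916, 8748, …
g: a_k = 4, 4, 2, 2/3, 1/6, 1/30, 1/180, 1/1260, …
L₀ := L_f ⊗_s L_g (sym. prod.), ord ≤ 1.
Integrate: L := L₀·Dx.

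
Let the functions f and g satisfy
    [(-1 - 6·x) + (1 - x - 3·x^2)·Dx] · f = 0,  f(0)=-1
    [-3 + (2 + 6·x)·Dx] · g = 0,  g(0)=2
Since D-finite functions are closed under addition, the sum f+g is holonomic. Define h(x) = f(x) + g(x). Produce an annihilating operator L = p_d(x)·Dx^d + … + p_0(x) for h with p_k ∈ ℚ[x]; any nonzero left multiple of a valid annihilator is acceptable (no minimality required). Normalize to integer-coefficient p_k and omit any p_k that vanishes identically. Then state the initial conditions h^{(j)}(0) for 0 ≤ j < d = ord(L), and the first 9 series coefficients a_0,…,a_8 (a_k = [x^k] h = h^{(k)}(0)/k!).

L = (-57 - 297·x - 567·x^2 - 810·x^3) + (41 + 246·x + 891·x^2 + 1998·x^3 + 2025·x^4)·Dx + (2 - 38·x - 186·x^2 + 54·x^3 + 918·x^4 + 810·x^5)·Dx^2  (order 2).
h: a_k = 1, 2, -25/4, -29/8, -1621/64, -3419/128, -64973/512, -150037/1024, -11137741/16384, …
ICs: h(0) = 1, h′(0) = 2.

f: a_k = -1, -1, -4, -7, -19, -40, -97, -217, -508, …
g: a_k = 2, 3, -9/4, 27/8, -405/64, 1701/128, -15309/512, 72171/1024, -2814669/16384, …
f+g: L₀ = lclm(L_f,L_g), ord ≤ 1+1.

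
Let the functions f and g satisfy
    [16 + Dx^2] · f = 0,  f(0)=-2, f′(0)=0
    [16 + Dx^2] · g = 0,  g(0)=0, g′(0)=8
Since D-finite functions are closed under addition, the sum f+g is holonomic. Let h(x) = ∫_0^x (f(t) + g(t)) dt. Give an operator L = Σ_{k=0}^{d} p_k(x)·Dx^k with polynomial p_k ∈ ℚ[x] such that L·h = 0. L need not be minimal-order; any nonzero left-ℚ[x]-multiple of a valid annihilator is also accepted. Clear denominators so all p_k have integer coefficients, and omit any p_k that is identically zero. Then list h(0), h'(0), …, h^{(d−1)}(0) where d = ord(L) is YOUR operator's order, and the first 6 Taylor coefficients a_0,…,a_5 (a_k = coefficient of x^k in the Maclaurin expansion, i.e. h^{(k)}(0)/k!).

f: a_k = -2, 0, 16, 0, -64/3, 0, …
g: a_k = 0, 8, 0, -64/3, 0, 256/15, …
f+g: L₀ = lclm(L_f,L_g), ord ≤ 2+2.
∫: right-multiply L₀ by Dx.
L = 16·Dx + Dx^3  (order 3).
h: a_k = 0, -2, 4, 16/3, -16/3, -64/15, …
ICs: h(0) = 0, h′(0) = -2, h′′(0) = 8.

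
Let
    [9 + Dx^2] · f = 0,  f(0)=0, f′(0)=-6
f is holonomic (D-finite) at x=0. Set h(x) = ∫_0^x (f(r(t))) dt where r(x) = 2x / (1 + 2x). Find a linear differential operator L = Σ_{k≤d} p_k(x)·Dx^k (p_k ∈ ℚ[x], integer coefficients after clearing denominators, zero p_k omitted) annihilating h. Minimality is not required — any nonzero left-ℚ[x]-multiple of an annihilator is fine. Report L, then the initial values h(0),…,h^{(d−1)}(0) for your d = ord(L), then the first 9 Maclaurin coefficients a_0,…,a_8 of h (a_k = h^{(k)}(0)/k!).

f: a_k = 0, -6, 0, 9, 0, -81/20, 0, 243/280, 0, …
Substitute x→r, Dx→(1/r')Dx; clear ⇒ L₀.
Integrate: L := L₀·Dx.
L = 36·Dx + (4 + 24·x + 48·x^2 + 32·x^3)·Dx^2 + (1 + 8·x + 24·x^2 + 32·x^3 + 16·x^4)·Dx^3  (order 3).
h: a_k = 0, 0, -6, 8, 6, -336/5, 1172/5, -4080/7, 38706/35, …
ICs: h(0) = 0, h′(0) = 0, h′′(0) = -12.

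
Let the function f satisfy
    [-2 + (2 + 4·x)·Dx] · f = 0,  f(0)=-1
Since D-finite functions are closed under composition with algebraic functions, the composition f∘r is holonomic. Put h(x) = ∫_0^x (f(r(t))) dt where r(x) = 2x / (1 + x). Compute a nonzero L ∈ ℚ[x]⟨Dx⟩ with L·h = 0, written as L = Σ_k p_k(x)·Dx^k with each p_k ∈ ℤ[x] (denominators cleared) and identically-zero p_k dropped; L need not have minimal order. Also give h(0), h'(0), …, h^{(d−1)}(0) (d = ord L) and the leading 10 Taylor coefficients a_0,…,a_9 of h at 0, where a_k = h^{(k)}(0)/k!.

f: a_k = -1, -1, 1/2, -1/2, 5/8, -7/8, 21/16, -33/16, 429/128, -715/128, …
Change of var in L_f (x↦r) gives L₀.
h=∫₀ˣh₀: take L = L₀·Dx.
L = -2·Dx + (1 + 6·x + 5·x^2)·Dx^2  (order 2).
h: a_k = 0, -1, -1, 4/3, -5/2, 6, -17, 376/7, -731/4, 5900/9, …
ICs: h(0) = 0, h′(0) = -1.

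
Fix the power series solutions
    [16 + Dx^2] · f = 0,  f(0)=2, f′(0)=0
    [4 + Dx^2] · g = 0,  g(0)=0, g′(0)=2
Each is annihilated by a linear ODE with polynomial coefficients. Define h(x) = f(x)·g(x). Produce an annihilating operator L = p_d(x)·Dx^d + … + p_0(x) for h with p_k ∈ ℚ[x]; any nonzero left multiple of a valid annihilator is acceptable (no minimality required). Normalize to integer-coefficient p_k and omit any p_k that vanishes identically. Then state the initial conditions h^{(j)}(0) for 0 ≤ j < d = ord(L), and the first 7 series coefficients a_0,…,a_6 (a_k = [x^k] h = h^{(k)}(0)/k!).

f: a_k = 2, 0, -16, 0, 64/3, 0, -512/45, …
g: a_k = 0, 2, 0, -4/3, 0, 4/15, 0, …
L₀ := L_f ⊗_s L_g (sym. prod.), ord ≤ 4.
L = 144 + 40·Dx^2 + Dx^4  (order 4).
h: a_k = 0, 4, 0, -104/3, 0, 968/15, 0, …
ICs: h(0) = 0, h′(0) = 4, h′′(0) = 0, h′′′(0) = -208.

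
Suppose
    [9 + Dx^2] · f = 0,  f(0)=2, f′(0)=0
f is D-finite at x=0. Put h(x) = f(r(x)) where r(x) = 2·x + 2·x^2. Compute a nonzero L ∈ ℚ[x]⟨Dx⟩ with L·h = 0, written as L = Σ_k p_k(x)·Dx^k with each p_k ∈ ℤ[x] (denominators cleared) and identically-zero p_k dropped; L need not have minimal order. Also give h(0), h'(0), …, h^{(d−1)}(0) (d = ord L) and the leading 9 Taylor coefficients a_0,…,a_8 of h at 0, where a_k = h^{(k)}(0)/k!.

L = (36 + 216·x + 432·x^2 + 288·x^3) - 2·Dx + (1 + 2·x)·Dx^2  (order 2).
h: a_k = 2, 0, -36, -72, 72, 432, 2592/5, -1728/5, -61344/35, …
ICs: h(0) = 2, h′(0) = 0.

f: a_k = 2, 0, -9, 0, 27/4, 0, -81/40, 0, 729/2240, …
L₀ from L_f via x↦r, Dx↦r'^{-1}Dx.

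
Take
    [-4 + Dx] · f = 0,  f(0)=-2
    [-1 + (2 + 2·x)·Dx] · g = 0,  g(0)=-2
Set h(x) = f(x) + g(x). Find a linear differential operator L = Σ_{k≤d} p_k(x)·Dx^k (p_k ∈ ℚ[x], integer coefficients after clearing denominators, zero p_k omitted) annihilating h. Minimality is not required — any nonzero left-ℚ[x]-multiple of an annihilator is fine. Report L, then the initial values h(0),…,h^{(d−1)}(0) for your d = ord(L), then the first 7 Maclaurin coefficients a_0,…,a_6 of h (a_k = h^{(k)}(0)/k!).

L = (36 + 32·x) + (-65 - 128·x - 64·x^2)·Dx + (14 + 30·x + 16·x^2)·Dx^2  (order 2).
h: a_k = -4, -9, -63/4, -515/24, -4081/192, -32873/1920, -261199/23040, …
ICs: h(0) = -4, h′(0) = -9.

f: a_k = -2, -8, -16, -64/3, -64/3, -256/15, -512/45, …
g: a_k = -2, -1, 1/4, -1/8, 5/64, -7/128, 21/512, …
f+g: L₀ = lclm(L_f,L_g), ord ≤ 1+1.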